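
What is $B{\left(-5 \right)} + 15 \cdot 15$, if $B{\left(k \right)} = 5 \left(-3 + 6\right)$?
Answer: $240$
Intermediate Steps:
$B{\left(k \right)} = 15$ ($B{\left(k \right)} = 5 \cdot 3 = 15$)
$B{\left(-5 \right)} + 15 \cdot 15 = 15 + 15 \cdot 15 = 15 + 225 = 240$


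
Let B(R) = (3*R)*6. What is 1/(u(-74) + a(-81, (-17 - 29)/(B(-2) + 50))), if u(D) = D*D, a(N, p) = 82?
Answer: 1/5558 ≈ 0.00017992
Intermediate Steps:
B(R) = 18*R
u(D) = D²
1/(u(-74) + a(-81, (-17 - 29)/(B(-2) + 50))) = 1/((-74)² + 82) = 1/(5476 + 82) = 1/5558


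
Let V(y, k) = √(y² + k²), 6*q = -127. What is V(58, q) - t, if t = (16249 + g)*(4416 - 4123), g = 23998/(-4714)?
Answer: -11218059942/2357 + √137233/6 ≈ -4.7594e+6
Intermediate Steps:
g = -11999/2357 (g = 23998*(-1/4714) = -11999/2357 ≈ -5.0908)
q = -127/6 (q = (⅙)*(-127) = -127/6 ≈ -21.167)
t = 11218059942/2357 (t = (16249 - 11999/2357)*(4416 - 4123) = (38286894/2357)*293 = 11218059942/2357 ≈ 4.7595e+6)
V(y, k) = √(k² + y²)
V(58, q) - t = √((-127/6)² + 58²) - 1*11218059942/2357 = √(16129/36 + 3364) - 11218059942/2357 = √(137233/36) - 11218059942/2357 = √137233/6 - 11218059942/2357 = -11218059942/2357 + √137233/6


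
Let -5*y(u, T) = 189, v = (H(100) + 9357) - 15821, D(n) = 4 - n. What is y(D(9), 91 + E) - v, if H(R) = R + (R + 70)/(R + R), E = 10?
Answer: 126507/20 ≈ 6325.4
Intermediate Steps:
H(R) = R + (70 + R)/(2*R) (H(R) = R + (70 + R)/((2*R)) = R + (70 + R)*(1/(2*R)) = R + (70 + R)/(2*R))
v = -127263/20 (v = ((1/2 + 100 + 35/100) + 9357) - 15821 = ((1/2 + 100 + 35*(1/100)) + 9357) - 15821 = ((1/2 + 100 + 7/20) + 9357) - 15821 = (2017/20 + 9357) - 15821 = 189157/20 - 15821 = -127263/20 ≈ -6363.1)
y(u, T) = -189/5 (y(u, T) = -1/5*189 = -189/5)
y(D(9), 91 + E) - v = -189/5 - 1*(-127263/20) = -189/5 + 127263/20 = 126507/20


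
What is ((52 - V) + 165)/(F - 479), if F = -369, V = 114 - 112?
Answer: -215/848 ≈ -0.25354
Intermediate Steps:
V = 2
((52 - V) + 165)/(F - 479) = ((52 - 1*2) + 165)/(-369 - 479) = ((52 - 2) + 165)/(-848) = (50 + 165)*(-1/848) = 215*(-1/848) = -215/848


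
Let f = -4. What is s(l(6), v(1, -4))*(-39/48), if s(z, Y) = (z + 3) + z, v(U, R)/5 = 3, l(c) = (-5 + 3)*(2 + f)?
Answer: -143/16 ≈ -8.9375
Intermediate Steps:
l(c) = 4 (l(c) = (-5 + 3)*(2 - 4) = -2*(-2) = 4)
v(U, R) = 15 (v(U, R) = 5*3 = 15)
s(z, Y) = 3 + 2*z (s(z, Y) = (3 + z) + z = 3 + 2*z)
s(l(6), v(1, -4))*(-39/48) = (3 + 2*4)*(-39/48) = (3 + 8)*(-39*1/48) = 11*(-13/16) = -143/16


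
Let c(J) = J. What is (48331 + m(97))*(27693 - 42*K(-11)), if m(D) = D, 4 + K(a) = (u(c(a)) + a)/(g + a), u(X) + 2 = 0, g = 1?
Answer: 6733041696/5 ≈ 1.3466e+9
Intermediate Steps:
u(X) = -2 (u(X) = -2 + 0 = -2)
K(a) = -4 + (-2 + a)/(1 + a)
(48331 + m(97))*(27693 - 42*K(-11)) = (48331 + 97)*(27693 - 126*(-2 - 1*(-11))/(1 - 11)) = 48428*(27693 - 126*(-2 + 11)/(-10)) = 48428*(27693 - 126*(-1)*9/10) = 48428*(27693 - 42*(-27/10)) = 48428*(27693 + 567/5) = 48428*(139032/5) = 6733041696/5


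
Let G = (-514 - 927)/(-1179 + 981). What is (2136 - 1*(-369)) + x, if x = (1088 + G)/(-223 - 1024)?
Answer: 56207515/22446 ≈ 2504.1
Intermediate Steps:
G = 131/18 (G = -1441/(-198) = -1441*(-1/198) = 131/18 ≈ 7.2778)
x = -19715/22446 (x = (1088 + 131/18)/(-223 - 1024) = (19715/18)/(-1247) = (19715/18)*(-1/1247) = -19715/22446 ≈ -0.87833)
(2136 - 1*(-369)) + x = (2136 - 1*(-369)) - 19715/22446 = (2136 + 369) - 19715/22446 = 2505 - 19715/22446 = 56207515/22446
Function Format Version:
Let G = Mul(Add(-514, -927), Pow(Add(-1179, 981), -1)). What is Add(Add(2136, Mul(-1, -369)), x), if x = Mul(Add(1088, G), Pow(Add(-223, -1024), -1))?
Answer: Rational(56207515, 22446) ≈ 2504.1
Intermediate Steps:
G = Rational(131, 18) (G = Mul(-1441, Pow(-198, -1)) = Mul(-1441, Rational(-1, 198)) = Rational(131, 18) ≈ 7.2778)
x = Rational(-19715, 22446) (x = Mul(Add(1088, Rational(131, 18)), Pow(Add(-223, -1024), -1)) = Mul(Rational(19715, 18), Pow(-1247, -1)) = Mul(Rational(19715, 18), Rational(-1, 1247)) = Rational(-19715, 22446) ≈ -0.87833)
Add(Add(2136, Mul(-1, -369)), x) = Add(Add(2136, Mul(-1, -369)), Rational(-19715, 22446)) = Add(Add(2136, 369), Rational(-19715, 22446)) = Add(2505, Rational(-19715, 22446)) = Rational(56207515, 22446)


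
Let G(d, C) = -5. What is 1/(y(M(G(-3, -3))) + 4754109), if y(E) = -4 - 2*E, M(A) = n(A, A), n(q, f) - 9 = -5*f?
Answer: 1/4754037 ≈ 2.1035e-7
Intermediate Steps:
n(q, f) = 9 - 5*f
M(A) = 9 - 5*A
1/(y(M(G(-3, -3))) + 4754109) = 1/((-4 - 2*(9 - 5*(-5))) + 4754109) = 1/((-4 - 2*(9 + 25)) + 4754109) = 1/((-4 - 2*34) + 4754109) = 1/((-4 - 68) + 4754109) = 1/(-72 + 4754109) = 1/4754037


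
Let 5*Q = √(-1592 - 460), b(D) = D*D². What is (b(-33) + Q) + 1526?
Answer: -34411 + 6*I*√57/5 ≈ -34411.0 + 9.0598*I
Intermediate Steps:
b(D) = D³
Q = 6*I*√57/5 (Q = √(-1592 - 460)/5 = √(-2052)/5 = (6*I*√57)/5 = 6*I*√57/5 ≈ 9.0598*I)
(b(-33) + Q) + 1526 = ((-33)³ + 6*I*√57/5) + 1526 = (-35937 + 6*I*√57/5) + 1526 = -34411 + 6*I*√57/5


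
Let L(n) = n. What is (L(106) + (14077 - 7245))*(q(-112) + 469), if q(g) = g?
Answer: 2476866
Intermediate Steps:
(L(106) + (14077 - 7245))*(q(-112) + 469) = (106 + (14077 - 7245))*(-112 + 469) = (106 + 6832)*357 = 6938*357 = 2476866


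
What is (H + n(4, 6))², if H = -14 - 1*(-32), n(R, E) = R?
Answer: 484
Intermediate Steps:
H = 18 (H = -14 + 32 = 18)
(H + n(4, 6))² = (18 + 4)² = 22² = 484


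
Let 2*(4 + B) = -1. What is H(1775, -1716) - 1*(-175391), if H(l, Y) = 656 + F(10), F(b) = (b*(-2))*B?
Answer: 176137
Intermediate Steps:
B = -9/2 (B = -4 + (½)*(-1) = -4 - ½ = -9/2 ≈ -4.5000)
F(b) = 9*b (F(b) = (b*(-2))*(-9/2) = -2*b*(-9/2) = 9*b)
H(l, Y) = 746 (H(l, Y) = 656 + 9*10 = 656 + 90 = 746)
H(1775, -1716) - 1*(-175391) = 746 - 1*(-175391) = 746 + 175391 = 176137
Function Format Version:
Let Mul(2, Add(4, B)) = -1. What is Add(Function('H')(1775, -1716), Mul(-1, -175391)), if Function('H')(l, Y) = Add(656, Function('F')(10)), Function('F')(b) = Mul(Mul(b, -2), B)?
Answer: 176137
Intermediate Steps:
B = Rational(-9, 2) (B = Add(-4, Mul(Rational(1, 2), -1)) = Add(-4, Rational(-1, 2)) = Rational(-9, 2) ≈ -4.5000)
Function('F')(b) = Mul(9, b) (Function('F')(b) = Mul(Mul(b, -2), Rational(-9, 2)) = Mul(Mul(-2, b), Rational(-9, 2)) = Mul(9, b))
Function('H')(l, Y) = 746 (Function('H')(l, Y) = Add(656, Mul(9, 10)) = Add(656, 90) = 746)
Add(Function('H')(1775, -1716), Mul(-1, -175391)) = Add(746, Mul(-1, -175391)) = Add(746, 175391) = 176137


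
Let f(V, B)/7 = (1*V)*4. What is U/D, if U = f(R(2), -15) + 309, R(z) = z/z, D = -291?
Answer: -337/291 ≈ -1.1581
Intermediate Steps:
R(z) = 1
f(V, B) = 28*V (f(V, B) = 7*((1*V)*4) = 7*(V*4) = 7*(4*V) = 28*V)
U = 337 (U = 28*1 + 309 = 28 + 309 = 337)
U/D = 337/(-291) = 337*(-1/291) = -337/291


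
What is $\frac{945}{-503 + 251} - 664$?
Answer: $- \frac{2671}{4} \approx -667.75$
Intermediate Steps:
$\frac{945}{-503 + 251} - 664 = \frac{945}{-252} - 664 = 945 \left(- \frac{1}{252}\right) - 664 = - \frac{15}{4} - 664 = - \frac{2671}{4}$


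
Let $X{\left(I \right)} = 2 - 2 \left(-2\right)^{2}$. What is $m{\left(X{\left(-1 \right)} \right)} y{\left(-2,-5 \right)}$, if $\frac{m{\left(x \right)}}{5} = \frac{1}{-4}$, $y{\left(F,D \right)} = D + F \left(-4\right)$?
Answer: $- \frac{15}{4} \approx -3.75$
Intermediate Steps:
$X{\left(I \right)} = -6$ ($X{\left(I \right)} = 2 - 8 = -6$)
$y{\left(F,D \right)} = D - 4 F$
$m{\left(x \right)} = - \frac{5}{4}$ ($m{\left(x \right)} = \frac{5}{-4} = 5 \left(- \frac{1}{4}\right) = - \frac{5}{4}$)
$m{\left(X{\left(-1 \right)} \right)} y{\left(-2,-5 \right)} = - \frac{5 \left(-5 - -8\right)}{4} = - \frac{5 \left(-5 + 8\right)}{4} = \left(- \frac{5}{4}\right) 3 = - \frac{15}{4}$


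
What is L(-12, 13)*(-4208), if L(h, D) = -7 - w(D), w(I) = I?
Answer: 84160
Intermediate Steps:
L(h, D) = -7 - D
L(-12, 13)*(-4208) = (-7 - 1*13)*(-4208) = (-7 - 13)*(-4208) = -20*(-4208) = 84160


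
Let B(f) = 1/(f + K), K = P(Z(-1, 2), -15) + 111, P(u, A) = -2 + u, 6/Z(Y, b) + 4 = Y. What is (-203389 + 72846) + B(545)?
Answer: -426092347/3264 ≈ -1.3054e+5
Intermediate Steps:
Z(Y, b) = 6/(-4 + Y)
K = 539/5 (K = (-2 + 6/(-4 - 1)) + 111 = (-2 + 6/(-5)) + 111 = (-2 + 6*(-⅕)) + 111 = (-2 - 6/5) + 111 = -16/5 + 111 = 539/5 ≈ 107.80)
B(f) = 1/(539/5 + f) (B(f) = 1/(f + 539/5) = 1/(539/5 + f))
(-203389 + 72846) + B(545) = (-203389 + 72846) + 5/(539 + 5*545) = -130543 + 5/(539 + 2725) = -130543 + 5/3264 = -426092347/3264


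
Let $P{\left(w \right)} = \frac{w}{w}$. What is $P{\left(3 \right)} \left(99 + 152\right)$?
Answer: $251$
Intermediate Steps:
$P{\left(w \right)} = 1$
$P{\left(3 \right)} \left(99 + 152\right) = 1 \left(99 + 152\right) = 1 \cdot 251 = 251$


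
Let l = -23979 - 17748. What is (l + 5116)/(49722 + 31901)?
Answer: -1181/2633 ≈ -0.44854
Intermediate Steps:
l = -41727
(l + 5116)/(49722 + 31901) = (-41727 + 5116)/(49722 + 31901) = -36611/81623 = -36611*1/81623 = -1181/2633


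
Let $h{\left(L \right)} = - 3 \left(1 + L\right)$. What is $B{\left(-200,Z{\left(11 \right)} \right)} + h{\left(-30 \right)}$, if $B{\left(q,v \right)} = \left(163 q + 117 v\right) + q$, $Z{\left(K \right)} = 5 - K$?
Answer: $-33415$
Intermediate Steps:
$B{\left(q,v \right)} = 117 v + 164 q$ ($B{\left(q,v \right)} = \left(117 v + 163 q\right) + q = 117 v + 164 q$)
$h{\left(L \right)} = -3 - 3 L$
$B{\left(-200,Z{\left(11 \right)} \right)} + h{\left(-30 \right)} = \left(117 \left(5 - 11\right) + 164 \left(-200\right)\right) - -87 = \left(117 \left(5 - 11\right) - 32800\right) + \left(-3 + 90\right) = \left(117 \left(-6\right) - 32800\right) + 87 = \left(-702 - 32800\right) + 87 = -33502 + 87 = -33415$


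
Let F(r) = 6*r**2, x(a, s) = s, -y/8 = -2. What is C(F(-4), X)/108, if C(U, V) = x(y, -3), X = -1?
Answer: -1/36 ≈ -0.027778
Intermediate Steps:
y = 16 (y = -8*(-2) = 16)
C(U, V) = -3
C(F(-4), X)/108 = -3/108 = -3*1/108 = -1/36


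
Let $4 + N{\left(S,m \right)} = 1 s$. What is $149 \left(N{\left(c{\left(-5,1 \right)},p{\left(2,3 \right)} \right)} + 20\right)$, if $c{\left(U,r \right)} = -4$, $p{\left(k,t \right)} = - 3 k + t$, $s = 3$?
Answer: $2831$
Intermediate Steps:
$p{\left(k,t \right)} = t - 3 k$
$N{\left(S,m \right)} = -1$ ($N{\left(S,m \right)} = -4 + 1 \cdot 3 = -4 + 3 = -1$)
$149 \left(N{\left(c{\left(-5,1 \right)},p{\left(2,3 \right)} \right)} + 20\right) = 149 \left(-1 + 20\right) = 149 \cdot 19 = 2831$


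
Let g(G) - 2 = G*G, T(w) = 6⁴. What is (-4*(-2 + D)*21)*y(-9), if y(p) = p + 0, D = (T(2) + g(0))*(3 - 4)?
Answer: -982800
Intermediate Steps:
T(w) = 1296
g(G) = 2 + G² (g(G) = 2 + G*G = 2 + G²)
D = -1298 (D = (1296 + (2 + 0²))*(3 - 4) = (1296 + (2 + 0))*(-1) = (1296 + 2)*(-1) = 1298*(-1) = -1298)
y(p) = p
(-4*(-2 + D)*21)*y(-9) = (-4*(-2 - 1298)*21)*(-9) = (-4*(-1300)*21)*(-9) = (5200*21)*(-9) = 109200*(-9) = -982800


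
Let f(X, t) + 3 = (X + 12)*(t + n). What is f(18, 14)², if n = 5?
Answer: 321489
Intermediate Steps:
f(X, t) = -3 + (5 + t)*(12 + X) (f(X, t) = -3 + (X + 12)*(t + 5) = -3 + (12 + X)*(5 + t) = -3 + (5 + t)*(12 + X))
f(18, 14)² = (57 + 5*18 + 12*14 + 18*14)² = (57 + 90 + 168 + 252)² = 567² = 321489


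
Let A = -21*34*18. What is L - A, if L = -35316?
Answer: -22464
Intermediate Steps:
A = -12852 (A = -714*18 = -12852)
L - A = -35316 - 1*(-12852) = -35316 + 12852 = -22464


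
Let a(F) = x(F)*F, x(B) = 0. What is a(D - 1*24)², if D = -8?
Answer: 0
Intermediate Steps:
a(F) = 0 (a(F) = 0*F = 0)
a(D - 1*24)² = 0² = 0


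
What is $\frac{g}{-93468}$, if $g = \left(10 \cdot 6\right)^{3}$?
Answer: $- \frac{18000}{7789} \approx -2.311$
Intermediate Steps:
$g = 216000$ ($g = 60^{3} = 216000$)
$\frac{g}{-93468} = \frac{216000}{-93468} = 216000 \left(- \frac{1}{93468}\right) = - \frac{18000}{7789}$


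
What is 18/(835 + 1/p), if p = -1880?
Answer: 33840/1569799 ≈ 0.021557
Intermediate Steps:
18/(835 + 1/p) = 18/(835 + 1/(-1880)) = 18/(835 - 1/1880) = 18/(1569799/1880) = (1880/1569799)*18 = 33840/1569799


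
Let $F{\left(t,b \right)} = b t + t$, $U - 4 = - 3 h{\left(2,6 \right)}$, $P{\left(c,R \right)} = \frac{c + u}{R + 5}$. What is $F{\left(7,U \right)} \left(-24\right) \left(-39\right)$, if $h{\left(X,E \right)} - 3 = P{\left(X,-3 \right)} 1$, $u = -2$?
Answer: $-26208$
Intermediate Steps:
$P{\left(c,R \right)} = \frac{-2 + c}{5 + R}$ ($P{\left(c,R \right)} = \frac{c - 2}{R + 5} = \frac{-2 + c}{5 + R}$)
$h{\left(X,E \right)} = 2 + \frac{X}{2}$ ($h{\left(X,E \right)} = 3 + \frac{-2 + X}{5 - 3} \cdot 1 = 3 + \frac{-2 + X}{2} \cdot 1 = 3 + \left(-1 + \frac{X}{2}\right) 1 = 3 + \left(-1 + \frac{X}{2}\right) = 2 + \frac{X}{2}$)
$U = -5$ ($U = 4 - 3 \left(2 + \frac{1}{2} \cdot 2\right) = 4 - 3 \left(2 + 1\right) = 4 - 9 = -5$)
$F{\left(t,b \right)} = t + b t$
$F{\left(7,U \right)} \left(-24\right) \left(-39\right) = 7 \left(1 - 5\right) \left(-24\right) \left(-39\right) = 7 \left(-4\right) \left(-24\right) \left(-39\right) = \left(-28\right) \left(-24\right) \left(-39\right) = 672 \left(-39\right) = -26208$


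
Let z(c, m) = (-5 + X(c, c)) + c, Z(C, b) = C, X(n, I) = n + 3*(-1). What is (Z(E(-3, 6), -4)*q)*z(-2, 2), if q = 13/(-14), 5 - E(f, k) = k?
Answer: -78/7 ≈ -11.143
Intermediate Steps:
E(f, k) = 5 - k
X(n, I) = -3 + n (X(n, I) = n - 3 = -3 + n)
z(c, m) = -8 + 2*c (z(c, m) = (-5 + (-3 + c)) + c = (-8 + c) + c = -8 + 2*c)
q = -13/14 (q = 13*(-1/14) = -13/14 ≈ -0.92857)
(Z(E(-3, 6), -4)*q)*z(-2, 2) = ((5 - 1*6)*(-13/14))*(-8 + 2*(-2)) = ((5 - 6)*(-13/14))*(-8 - 4) = -1*(-13/14)*(-12) = (13/14)*(-12) = -78/7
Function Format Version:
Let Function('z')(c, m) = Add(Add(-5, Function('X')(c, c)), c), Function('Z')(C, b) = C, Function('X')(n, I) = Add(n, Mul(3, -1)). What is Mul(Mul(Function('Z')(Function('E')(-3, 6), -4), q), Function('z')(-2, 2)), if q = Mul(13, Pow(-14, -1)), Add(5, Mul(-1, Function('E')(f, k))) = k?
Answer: Rational(-78, 7) ≈ -11.143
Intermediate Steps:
Function('E')(f, k) = Add(5, Mul(-1, k))
Function('X')(n, I) = Add(-3, n) (Function('X')(n, I) = Add(n, -3) = Add(-3, n))
Function('z')(c, m) = Add(-8, Mul(2, c)) (Function('z')(c, m) = Add(Add(-5, Add(-3, c)), c) = Add(Add(-8, c), c) = Add(-8, Mul(2, c)))
q = Rational(-13, 14) (q = Mul(13, Rational(-1, 14)) = Rational(-13, 14) ≈ -0.92857)
Mul(Mul(Function('Z')(Function('E')(-3, 6), -4), q), Function('z')(-2, 2)) = Mul(Mul(Add(5, Mul(-1, 6)), Rational(-13, 14)), Add(-8, Mul(2, -2))) = Mul(Mul(Add(5, -6), Rational(-13, 14)), Add(-8, -4)) = Mul(Mul(-1, Rational(-13, 14)), -12) = Mul(Rational(13, 14), -12) = Rational(-78, 7)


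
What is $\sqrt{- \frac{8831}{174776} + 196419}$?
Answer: $\frac{\sqrt{1499985234368222}}{87388} \approx 443.19$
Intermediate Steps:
$\sqrt{- \frac{8831}{174776} + 196419} = \sqrt{\frac{34329318313}{174776}} = \frac{\sqrt{1499985234368222}}{87388}$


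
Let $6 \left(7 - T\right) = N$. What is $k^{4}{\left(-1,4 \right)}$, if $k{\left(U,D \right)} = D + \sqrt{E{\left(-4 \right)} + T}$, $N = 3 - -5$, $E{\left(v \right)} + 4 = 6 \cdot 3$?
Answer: $\frac{\left(12 + \sqrt{177}\right)^{4}}{81} \approx 5061.5$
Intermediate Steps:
$E{\left(v \right)} = 14$ ($E{\left(v \right)} = -4 + 6 \cdot 3 = -4 + 18 = 14$)
$N = 8$ ($N = 3 + 5 = 8$)
$T = \frac{17}{3}$ ($T = 7 - \frac{4}{3} = \frac{17}{3} \approx 5.6667$)
$k{\left(U,D \right)} = D + \frac{\sqrt{177}}{3}$ ($k{\left(U,D \right)} = D + \sqrt{14 + \frac{17}{3}} = D + \sqrt{\frac{59}{3}} = D + \frac{\sqrt{177}}{3}$)
$k^{4}{\left(-1,4 \right)} = \left(4 + \frac{\sqrt{177}}{3}\right)^{4}$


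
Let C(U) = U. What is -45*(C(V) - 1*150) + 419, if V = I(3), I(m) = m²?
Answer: 6764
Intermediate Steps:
V = 9 (V = 3² = 9)
-45*(C(V) - 1*150) + 419 = -45*(9 - 1*150) + 419 = -45*(9 - 150) + 419 = -45*(-141) + 419 = 6345 + 419 = 6764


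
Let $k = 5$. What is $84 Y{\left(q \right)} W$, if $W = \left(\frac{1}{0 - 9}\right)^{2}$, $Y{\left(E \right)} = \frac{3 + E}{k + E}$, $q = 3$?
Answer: $\frac{7}{9} \approx 0.77778$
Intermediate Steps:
$Y{\left(E \right)} = \frac{3 + E}{5 + E}$
$W = \frac{1}{81}$ ($W = \left(\frac{1}{-9}\right)^{2} = \left(- \frac{1}{9}\right)^{2} = \frac{1}{81} \approx 0.012346$)
$84 Y{\left(q \right)} W = 84 \frac{3 + 3}{5 + 3} \cdot \frac{1}{81} = 84 \cdot \frac{1}{8} \cdot 6 \cdot \frac{1}{81} = 84 \cdot \frac{3}{4} \cdot \frac{1}{81} = 63 \cdot \frac{1}{81} = \frac{7}{9}$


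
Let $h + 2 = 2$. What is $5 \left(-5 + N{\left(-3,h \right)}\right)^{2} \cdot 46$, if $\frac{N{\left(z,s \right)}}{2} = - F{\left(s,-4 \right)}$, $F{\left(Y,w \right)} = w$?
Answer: $2070$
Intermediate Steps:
$h = 0$ ($h = -2 + 2 = 0$)
$N{\left(z,s \right)} = 8$ ($N{\left(z,s \right)} = 2 \left(\left(-1\right) \left(-4\right)\right) = 2 \cdot 4 = 8$)
$5 \left(-5 + N{\left(-3,h \right)}\right)^{2} \cdot 46 = 5 \left(-5 + 8\right)^{2} \cdot 46 = 5 \cdot 3^{2} \cdot 46 = 5 \cdot 9 \cdot 46 = 45 \cdot 46 = 2070$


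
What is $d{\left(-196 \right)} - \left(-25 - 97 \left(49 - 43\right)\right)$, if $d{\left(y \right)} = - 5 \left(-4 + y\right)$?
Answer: $1607$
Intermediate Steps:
$d{\left(y \right)} = 20 - 5 y$
$d{\left(-196 \right)} - \left(-25 - 97 \left(49 - 43\right)\right) = \left(20 - -980\right) - \left(-25 - 97 \left(49 - 43\right)\right) = \left(20 + 980\right) - \left(-25 - 582\right) = 1000 - \left(-25 - 582\right) = 1000 - -607 = 1000 + 607 = 1607$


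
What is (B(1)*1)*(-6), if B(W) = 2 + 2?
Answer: -24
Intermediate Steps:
B(W) = 4
(B(1)*1)*(-6) = (4*1)*(-6) = 4*(-6) = -24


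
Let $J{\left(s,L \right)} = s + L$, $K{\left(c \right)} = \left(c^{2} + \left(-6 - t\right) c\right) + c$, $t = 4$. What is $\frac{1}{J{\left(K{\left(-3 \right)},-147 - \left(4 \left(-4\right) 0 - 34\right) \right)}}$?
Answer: $- \frac{1}{77} \approx -0.012987$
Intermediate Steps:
$K{\left(c \right)} = c^{2} - 9 c$ ($K{\left(c \right)} = \left(c^{2} + \left(-6 - 4\right) c\right) + c = \left(c^{2} - 10 c\right) + c = c^{2} - 9 c$)
$J{\left(s,L \right)} = L + s$
$\frac{1}{J{\left(K{\left(-3 \right)},-147 - \left(4 \left(-4\right) 0 - 34\right) \right)}} = \frac{1}{\left(-147 - \left(4 \left(-4\right) 0 - 34\right)\right) - 3 \left(-9 - 3\right)} = \frac{1}{\left(-147 - \left(\left(-16\right) 0 - 34\right)\right) - -36} = \frac{1}{\left(-147 - \left(0 - 34\right)\right) + 36} = \frac{1}{\left(-147 - -34\right) + 36} = \frac{1}{\left(-147 + 34\right) + 36} = \frac{1}{-113 + 36} = \frac{1}{-77} = - \frac{1}{77}$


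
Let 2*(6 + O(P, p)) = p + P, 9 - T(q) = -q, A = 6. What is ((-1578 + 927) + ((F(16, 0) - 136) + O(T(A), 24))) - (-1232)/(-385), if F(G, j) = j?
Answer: -7767/10 ≈ -776.70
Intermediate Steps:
T(q) = 9 + q (T(q) = 9 - (-1)*q = 9 + q)
O(P, p) = -6 + P/2 + p/2 (O(P, p) = -6 + (p + P)/2 = -6 + (P + p)/2 = -6 + (P/2 + p/2) = -6 + P/2 + p/2)
((-1578 + 927) + ((F(16, 0) - 136) + O(T(A), 24))) - (-1232)/(-385) = ((-1578 + 927) + ((0 - 136) + (-6 + (9 + 6)/2 + (½)*24))) - (-1232)/(-385) = (-651 + (-136 + (-6 + (½)*15 + 12))) - (-1232)*(-1)/385 = (-651 + (-136 + (-6 + 15/2 + 12))) - 1*16/5 = (-651 + (-136 + 27/2)) - 16/5 = (-651 - 245/2) - 16/5 = -1547/2 - 16/5 = -7767/10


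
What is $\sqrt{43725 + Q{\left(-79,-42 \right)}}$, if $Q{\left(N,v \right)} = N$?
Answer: $\sqrt{43646} \approx 208.92$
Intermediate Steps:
$\sqrt{43725 + Q{\left(-79,-42 \right)}} = \sqrt{43725 - 79} = \sqrt{43646}$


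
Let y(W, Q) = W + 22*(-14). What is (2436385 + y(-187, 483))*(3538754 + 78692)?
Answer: 8811700536940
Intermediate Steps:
y(W, Q) = -308 + W (y(W, Q) = W - 308 = -308 + W)
(2436385 + y(-187, 483))*(3538754 + 78692) = (2436385 + (-308 - 187))*(3538754 + 78692) = (2436385 - 495)*3617446 = 2435890*3617446 = 8811700536940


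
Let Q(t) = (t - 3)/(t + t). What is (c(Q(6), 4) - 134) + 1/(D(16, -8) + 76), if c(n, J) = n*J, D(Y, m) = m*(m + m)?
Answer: -27131/204 ≈ -133.00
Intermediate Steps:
D(Y, m) = 2*m² (D(Y, m) = m*(2*m) = 2*m²)
Q(t) = (-3 + t)/(2*t) (Q(t) = (-3 + t)/((2*t)) = (-3 + t)*(1/(2*t)) = (-3 + t)/(2*t))
c(n, J) = J*n
(c(Q(6), 4) - 134) + 1/(D(16, -8) + 76) = (4*((½)*(-3 + 6)/6) - 134) + 1/(2*(-8)² + 76) = (4*((½)*(⅙)*3) - 134) + 1/(2*64 + 76) = (4*(¼) - 134) + 1/(128 + 76) = (1 - 134) + 1/204 = -133 + 1/204 = -27131/204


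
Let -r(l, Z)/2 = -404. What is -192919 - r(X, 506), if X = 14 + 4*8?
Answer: -193727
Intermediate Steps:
X = 46 (X = 14 + 32 = 46)
r(l, Z) = 808 (r(l, Z) = -2*(-404) = 808)
-192919 - r(X, 506) = -192919 - 1*808 = -192919 - 808 = -193727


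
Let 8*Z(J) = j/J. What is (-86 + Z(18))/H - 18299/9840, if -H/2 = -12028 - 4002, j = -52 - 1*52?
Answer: -12589699/6760080 ≈ -1.8624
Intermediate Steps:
j = -104 (j = -52 - 52 = -104)
H = 32060 (H = -2*(-12028 - 4002) = -2*(-16030) = 32060)
Z(J) = -13/J (Z(J) = (-104/J)/8 = -13/J)
(-86 + Z(18))/H - 18299/9840 = (-86 - 13/18)/32060 - 18299/9840 = (-86 - 13*1/18)*(1/32060) - 18299*1/9840 = (-86 - 13/18)*(1/32060) - 18299/9840 = -1561/18*1/32060 - 18299/9840 = -223/82440 - 18299/9840 = -12589699/6760080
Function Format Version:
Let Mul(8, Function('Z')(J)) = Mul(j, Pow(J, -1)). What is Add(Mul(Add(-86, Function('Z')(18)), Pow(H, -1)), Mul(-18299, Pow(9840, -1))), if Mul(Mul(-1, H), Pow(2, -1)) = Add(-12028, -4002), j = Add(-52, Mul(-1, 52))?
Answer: Rational(-12589699, 6760080) ≈ -1.8624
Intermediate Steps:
j = -104 (j = Add(-52, -52) = -104)
H = 32060 (H = Mul(-2, Add(-12028, -4002)) = Mul(-2, -16030) = 32060)
Function('Z')(J) = Mul(-13, Pow(J, -1)) (Function('Z')(J) = Mul(Rational(1, 8), Mul(-104, Pow(J, -1))) = Mul(-13, Pow(J, -1)))
Add(Mul(Add(-86, Function('Z')(18)), Pow(H, -1)), Mul(-18299, Pow(9840, -1))) = Add(Mul(Add(-86, Mul(-13, Pow(18, -1))), Pow(32060, -1)), Mul(-18299, Pow(9840, -1))) = Add(Mul(Add(-86, Mul(-13, Rational(1, 18))), Rational(1, 32060)), Mul(-18299, Rational(1, 9840))) = Add(Mul(Add(-86, Rational(-13, 18)), Rational(1, 32060)), Rational(-18299, 9840)) = Add(Mul(Rational(-1561, 18), Rational(1, 32060)), Rational(-18299, 9840)) = Add(Rational(-223, 82440), Rational(-18299, 9840)) = Rational(-12589699, 6760080)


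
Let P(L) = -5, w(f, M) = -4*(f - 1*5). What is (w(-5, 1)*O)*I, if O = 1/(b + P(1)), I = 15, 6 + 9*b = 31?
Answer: -270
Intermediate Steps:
b = 25/9 (b = -⅔ + (⅑)*31 = -⅔ + 31/9 = 25/9 ≈ 2.7778)
w(f, M) = 20 - 4*f (w(f, M) = -4*(f - 5) = -4*(-5 + f) = 20 - 4*f)
O = -9/20 (O = 1/(25/9 - 5) = 1/(-20/9) = -9/20 ≈ -0.45000)
(w(-5, 1)*O)*I = ((20 - 4*(-5))*(-9/20))*15 = ((20 + 20)*(-9/20))*15 = (40*(-9/20))*15 = -18*15 = -270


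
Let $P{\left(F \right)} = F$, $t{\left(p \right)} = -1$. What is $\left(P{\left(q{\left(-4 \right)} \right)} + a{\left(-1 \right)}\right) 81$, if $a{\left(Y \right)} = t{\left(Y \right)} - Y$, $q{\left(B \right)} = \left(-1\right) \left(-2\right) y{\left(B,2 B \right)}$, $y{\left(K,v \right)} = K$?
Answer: $-648$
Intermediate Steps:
$q{\left(B \right)} = 2 B$ ($q{\left(B \right)} = \left(-1\right) \left(-2\right) B = 2 B$)
$a{\left(Y \right)} = -1 - Y$
$\left(P{\left(q{\left(-4 \right)} \right)} + a{\left(-1 \right)}\right) 81 = \left(2 \left(-4\right) - 0\right) 81 = \left(-8 + \left(-1 + 1\right)\right) 81 = \left(-8 + 0\right) 81 = \left(-8\right) 81 = -648$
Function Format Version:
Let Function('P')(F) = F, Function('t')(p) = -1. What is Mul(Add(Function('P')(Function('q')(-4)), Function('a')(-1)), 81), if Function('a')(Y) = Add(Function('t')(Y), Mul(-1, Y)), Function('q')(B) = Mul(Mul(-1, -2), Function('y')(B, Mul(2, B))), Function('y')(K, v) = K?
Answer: -648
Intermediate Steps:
Function('q')(B) = Mul(2, B) (Function('q')(B) = Mul(Mul(-1, -2), B) = Mul(2, B))
Function('a')(Y) = Add(-1, Mul(-1, Y))
Mul(Add(Function('P')(Function('q')(-4)), Function('a')(-1)), 81) = Mul(Add(Mul(2, -4), Add(-1, Mul(-1, -1))), 81) = Mul(Add(-8, Add(-1, 1)), 81) = Mul(Add(-8, 0), 81) = Mul(-8, 81) = -648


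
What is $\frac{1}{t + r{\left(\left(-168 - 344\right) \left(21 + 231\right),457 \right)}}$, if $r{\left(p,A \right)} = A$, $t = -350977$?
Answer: $- \frac{1}{350520} \approx -2.8529 \cdot 10^{-6}$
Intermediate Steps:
$\frac{1}{t + r{\left(\left(-168 - 344\right) \left(21 + 231\right),457 \right)}} = \frac{1}{-350977 + 457} = \frac{1}{-350520} = - \frac{1}{350520}$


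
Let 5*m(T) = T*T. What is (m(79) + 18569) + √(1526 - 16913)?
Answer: 99086/5 + I*√15387 ≈ 19817.0 + 124.04*I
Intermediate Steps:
m(T) = T²/5 (m(T) = (T*T)/5 = T²/5)
(m(79) + 18569) + √(1526 - 16913) = ((⅕)*79² + 18569) + √(1526 - 16913) = ((⅕)*6241 + 18569) + √(-15387) = (6241/5 + 18569) + I*√15387 = 99086/5 + I*√15387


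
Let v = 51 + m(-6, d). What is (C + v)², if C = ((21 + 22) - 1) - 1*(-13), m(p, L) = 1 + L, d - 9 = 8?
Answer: 15376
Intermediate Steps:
d = 17 (d = 9 + 8 = 17)
C = 55 (C = (43 - 1) + 13 = 42 + 13 = 55)
v = 69 (v = 51 + (1 + 17) = 51 + 18 = 69)
(C + v)² = (55 + 69)² = 124² = 15376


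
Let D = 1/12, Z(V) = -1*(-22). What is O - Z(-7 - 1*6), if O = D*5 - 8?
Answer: -355/12 ≈ -29.583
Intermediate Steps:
Z(V) = 22
D = 1/12 ≈ 0.083333
O = -91/12 (O = (1/12)*5 - 8 = 5/12 - 8 = -91/12 ≈ -7.5833)
O - Z(-7 - 1*6) = -91/12 - 1*22 = -91/12 - 22 = -355/12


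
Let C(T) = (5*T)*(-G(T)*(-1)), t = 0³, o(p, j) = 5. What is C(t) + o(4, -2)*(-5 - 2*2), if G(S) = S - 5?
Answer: -45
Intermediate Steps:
G(S) = -5 + S
t = 0
C(T) = 5*T*(-5 + T) (C(T) = (5*T)*(-(-5 + T)*(-1)) = (5*T)*((5 - T)*(-1)) = (5*T)*(-5 + T) = 5*T*(-5 + T))
C(t) + o(4, -2)*(-5 - 2*2) = 5*0*(-5 + 0) + 5*(-5 - 2*2) = 5*0*(-5) + 5*(-5 - 4) = 0 + 5*(-9) = 0 - 45 = -45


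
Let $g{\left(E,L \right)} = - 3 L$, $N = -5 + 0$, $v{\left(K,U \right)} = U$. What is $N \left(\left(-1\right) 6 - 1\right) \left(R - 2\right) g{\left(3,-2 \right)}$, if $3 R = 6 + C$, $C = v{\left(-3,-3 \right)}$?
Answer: $-210$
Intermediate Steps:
$C = -3$
$N = -5$
$R = 1$ ($R = \frac{6 - 3}{3} = \frac{1}{3} \cdot 3 = 1$)
$N \left(\left(-1\right) 6 - 1\right) \left(R - 2\right) g{\left(3,-2 \right)} = - 5 \left(\left(-1\right) 6 - 1\right) \left(1 - 2\right) \left(\left(-3\right) \left(-2\right)\right) = - 5 \left(-6 - 1\right) \left(-1\right) 6 = - 5 \left(\left(-7\right) \left(-1\right)\right) 6 = \left(-5\right) 7 \cdot 6 = \left(-35\right) 6 = -210$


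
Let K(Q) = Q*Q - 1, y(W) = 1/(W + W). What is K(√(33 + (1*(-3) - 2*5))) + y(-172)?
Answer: 6535/344 ≈ 18.997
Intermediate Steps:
y(W) = 1/(2*W)
K(Q) = -1 + Q² (K(Q) = Q² - 1 = -1 + Q²)
K(√(33 + (1*(-3) - 2*5))) + y(-172) = (-1 + (√(33 + (1*(-3) - 2*5)))²) + (½)/(-172) = (-1 + (√(33 + (-3 - 10)))²) + (½)*(-1/172) = (-1 + (√(33 - 13))²) - 1/344 = (-1 + (√20)²) - 1/344 = (-1 + (2*√5)²) - 1/344 = (-1 + 20) - 1/344 = 19 - 1/344 = 6535/344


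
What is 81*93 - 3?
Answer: 7530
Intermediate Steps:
81*93 - 3 = 7533 - 3 = 7530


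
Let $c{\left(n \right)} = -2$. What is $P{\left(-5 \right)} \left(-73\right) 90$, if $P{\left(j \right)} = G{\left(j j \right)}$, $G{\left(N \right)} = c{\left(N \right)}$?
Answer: $13140$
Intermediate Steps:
$G{\left(N \right)} = -2$
$P{\left(j \right)} = -2$
$P{\left(-5 \right)} \left(-73\right) 90 = \left(-2\right) \left(-73\right) 90 = 146 \cdot 90 = 13140$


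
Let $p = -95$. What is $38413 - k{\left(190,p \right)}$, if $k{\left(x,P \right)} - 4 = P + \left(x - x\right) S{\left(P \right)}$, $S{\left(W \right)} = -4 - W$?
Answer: $38504$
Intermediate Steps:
$k{\left(x,P \right)} = 4 + P$ ($k{\left(x,P \right)} = 4 + \left(P + \left(x - x\right) \left(-4 - P\right)\right) = 4 + \left(P + 0 \left(-4 - P\right)\right) = 4 + \left(P + 0\right) = 4 + P$)
$38413 - k{\left(190,p \right)} = 38413 - \left(4 - 95\right) = 38413 - -91 = 38413 + 91 = 38504$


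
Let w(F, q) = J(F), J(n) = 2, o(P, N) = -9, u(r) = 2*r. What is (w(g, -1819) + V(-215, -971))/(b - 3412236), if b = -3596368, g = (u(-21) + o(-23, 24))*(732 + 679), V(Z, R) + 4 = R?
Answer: 973/7008604 ≈ 0.00013883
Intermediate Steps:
V(Z, R) = -4 + R
g = -71961 (g = (2*(-21) - 9)*(732 + 679) = (-42 - 9)*1411 = -51*1411 = -71961)
w(F, q) = 2
(w(g, -1819) + V(-215, -971))/(b - 3412236) = (2 + (-4 - 971))/(-3596368 - 3412236) = (2 - 975)/(-7008604) = -973*(-1/7008604) = 973/7008604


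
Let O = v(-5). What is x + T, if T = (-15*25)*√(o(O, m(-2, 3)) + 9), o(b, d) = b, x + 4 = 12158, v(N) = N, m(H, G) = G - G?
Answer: 11404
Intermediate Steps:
m(H, G) = 0
O = -5
x = 12154 (x = -4 + 12158 = 12154)
T = -750 (T = (-15*25)*√(-5 + 9) = -375*√4 = -375*2 = -750)
x + T = 12154 - 750 = 11404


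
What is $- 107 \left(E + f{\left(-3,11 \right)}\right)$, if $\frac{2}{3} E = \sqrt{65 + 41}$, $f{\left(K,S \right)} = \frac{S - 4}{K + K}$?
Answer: $\frac{749}{6} - \frac{321 \sqrt{106}}{2} \approx -1527.6$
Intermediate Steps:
$f{\left(K,S \right)} = \frac{-4 + S}{2 K}$
$E = \frac{3 \sqrt{106}}{2}$ ($E = \frac{3 \sqrt{65 + 41}}{2} = \frac{3 \sqrt{106}}{2} \approx 15.443$)
$- 107 \left(E + f{\left(-3,11 \right)}\right) = - 107 \left(\frac{3 \sqrt{106}}{2} + \frac{-4 + 11}{2 \left(-3\right)}\right) = - 107 \left(\frac{3 \sqrt{106}}{2} + \frac{1}{2} \left(- \frac{1}{3}\right) 7\right) = - 107 \left(\frac{3 \sqrt{106}}{2} - \frac{7}{6}\right) = - 107 \left(- \frac{7}{6} + \frac{3 \sqrt{106}}{2}\right) = \frac{749}{6} - \frac{321 \sqrt{106}}{2}$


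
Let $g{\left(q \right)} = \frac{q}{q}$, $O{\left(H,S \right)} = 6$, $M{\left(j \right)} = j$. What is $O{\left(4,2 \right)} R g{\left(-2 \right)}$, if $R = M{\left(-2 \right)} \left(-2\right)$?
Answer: $24$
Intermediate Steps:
$g{\left(q \right)} = 1$
$R = 4$ ($R = \left(-2\right) \left(-2\right) = 4$)
$O{\left(4,2 \right)} R g{\left(-2 \right)} = 6 \cdot 4 \cdot 1 = 24 \cdot 1 = 24$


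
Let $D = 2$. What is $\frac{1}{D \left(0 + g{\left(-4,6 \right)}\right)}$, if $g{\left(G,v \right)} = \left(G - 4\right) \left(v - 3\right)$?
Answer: $- \frac{1}{48} \approx -0.020833$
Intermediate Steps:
$g{\left(G,v \right)} = \left(-4 + G\right) \left(-3 + v\right)$
$\frac{1}{D \left(0 + g{\left(-4,6 \right)}\right)} = \frac{1}{2 \left(0 - 24\right)} = \frac{1}{2 \left(-24\right)} = \frac{1}{-48} = - \frac{1}{48}$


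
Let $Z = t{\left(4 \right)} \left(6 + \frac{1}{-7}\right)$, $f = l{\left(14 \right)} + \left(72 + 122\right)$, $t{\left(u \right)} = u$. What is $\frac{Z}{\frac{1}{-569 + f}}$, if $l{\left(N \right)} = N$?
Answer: $- \frac{59204}{7} \approx -8457.7$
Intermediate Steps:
$f = 208$ ($f = 14 + \left(72 + 122\right) = 14 + 194 = 208$)
$Z = \frac{164}{7}$ ($Z = 4 \left(6 + \frac{1}{-7}\right) = 4 \left(6 - \frac{1}{7}\right) = 4 \cdot \frac{41}{7} = \frac{164}{7} \approx 23.429$)
$\frac{Z}{\frac{1}{-569 + f}} = \frac{164}{7 \frac{1}{-569 + 208}} = \frac{164}{7 \frac{1}{-361}} = \frac{164}{7 \left(- \frac{1}{361}\right)} = \frac{164}{7} \left(-361\right) = - \frac{59204}{7}$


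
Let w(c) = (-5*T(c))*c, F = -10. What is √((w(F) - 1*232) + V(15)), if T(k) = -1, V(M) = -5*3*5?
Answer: I*√357 ≈ 18.894*I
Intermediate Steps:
V(M) = -75 (V(M) = -15*5 = -75)
w(c) = 5*c (w(c) = (-5*(-1))*c = 5*c)
√((w(F) - 1*232) + V(15)) = √((5*(-10) - 1*232) - 75) = √((-50 - 232) - 75) = √(-282 - 75) = √(-357) = I*√357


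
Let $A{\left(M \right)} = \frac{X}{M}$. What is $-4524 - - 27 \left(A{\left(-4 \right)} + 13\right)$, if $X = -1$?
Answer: $- \frac{16665}{4} \approx -4166.3$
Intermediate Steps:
$A{\left(M \right)} = - \frac{1}{M}$
$-4524 - - 27 \left(A{\left(-4 \right)} + 13\right) = -4524 - - 27 \left(- \frac{1}{-4} + 13\right) = -4524 - - 27 \left(\left(-1\right) \left(- \frac{1}{4}\right) + 13\right) = -4524 - - 27 \left(\frac{1}{4} + 13\right) = -4524 - \left(-27\right) \frac{53}{4} = -4524 - - \frac{1431}{4} = -4524 + \frac{1431}{4} = - \frac{16665}{4}$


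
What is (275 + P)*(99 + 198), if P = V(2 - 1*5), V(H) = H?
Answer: 80784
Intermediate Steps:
P = -3 (P = 2 - 1*5 = 2 - 5 = -3)
(275 + P)*(99 + 198) = (275 - 3)*(99 + 198) = 272*297 = 80784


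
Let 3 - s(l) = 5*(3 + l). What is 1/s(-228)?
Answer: 1/1128 ≈ 0.00088653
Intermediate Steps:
s(l) = -12 - 5*l (s(l) = 3 - 5*(3 + l) = 3 - (15 + 5*l) = 3 + (-15 - 5*l) = -12 - 5*l)
1/s(-228) = 1/(-12 - 5*(-228)) = 1/(-12 + 1140) = 1/1128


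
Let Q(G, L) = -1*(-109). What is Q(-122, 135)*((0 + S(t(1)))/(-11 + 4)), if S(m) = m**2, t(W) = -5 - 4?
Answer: -8829/7 ≈ -1261.3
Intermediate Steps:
t(W) = -9
Q(G, L) = 109
Q(-122, 135)*((0 + S(t(1)))/(-11 + 4)) = 109*((0 + (-9)**2)/(-11 + 4)) = 109*((0 + 81)/(-7)) = 109*(81*(-1/7)) = 109*(-81/7) = -8829/7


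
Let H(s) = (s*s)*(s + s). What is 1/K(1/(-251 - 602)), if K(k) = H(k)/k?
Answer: 727609/2 ≈ 3.6380e+5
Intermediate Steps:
H(s) = 2*s**3 (H(s) = s**2*(2*s) = 2*s**3)
K(k) = 2*k**2 (K(k) = (2*k**3)/k = 2*k**2)
1/K(1/(-251 - 602)) = 1/(2*(1/(-251 - 602))**2) = 1/(2*(1/(-853))**2) = 1/(2*(-1/853)**2) = 1/(2*(1/727609)) = 1/(2/727609) = 727609/2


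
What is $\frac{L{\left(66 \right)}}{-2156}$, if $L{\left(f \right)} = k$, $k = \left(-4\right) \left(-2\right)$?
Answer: $- \frac{2}{539} \approx -0.0037106$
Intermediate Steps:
$k = 8$
$L{\left(f \right)} = 8$
$\frac{L{\left(66 \right)}}{-2156} = \frac{8}{-2156} = 8 \left(- \frac{1}{2156}\right) = - \frac{2}{539}$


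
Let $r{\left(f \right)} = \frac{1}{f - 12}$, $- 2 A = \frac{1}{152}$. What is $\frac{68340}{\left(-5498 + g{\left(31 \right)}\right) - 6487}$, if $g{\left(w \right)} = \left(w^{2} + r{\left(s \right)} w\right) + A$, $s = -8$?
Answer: $- \frac{103876800}{16758841} \approx -6.1983$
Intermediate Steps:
$A = - \frac{1}{304}$ ($A = - \frac{1}{2 \cdot 152} = \left(- \frac{1}{2}\right) \frac{1}{152} = - \frac{1}{304} \approx -0.0032895$)
$r{\left(f \right)} = \frac{1}{-12 + f}$
$g{\left(w \right)} = - \frac{1}{304} + w^{2} - \frac{w}{20}$ ($g{\left(w \right)} = \left(w^{2} + \frac{w}{-12 - 8}\right) - \frac{1}{304} = \left(w^{2} + \frac{w}{-20}\right) - \frac{1}{304} = \left(w^{2} - \frac{w}{20}\right) - \frac{1}{304} = - \frac{1}{304} + w^{2} - \frac{w}{20}$)
$\frac{68340}{\left(-5498 + g{\left(31 \right)}\right) - 6487} = \frac{68340}{\left(-5498 - \left(\frac{2361}{1520} - 961\right)\right) - 6487} = \frac{68340}{\left(-5498 - - \frac{1458359}{1520}\right) - 6487} = \frac{68340}{\left(-5498 + \frac{1458359}{1520}\right) - 6487} = \frac{68340}{- \frac{6898601}{1520} - 6487} = \frac{68340}{- \frac{16758841}{1520}} = 68340 \left(- \frac{1520}{16758841}\right) = - \frac{103876800}{16758841}$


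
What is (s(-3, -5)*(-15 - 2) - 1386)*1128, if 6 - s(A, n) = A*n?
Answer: -1390824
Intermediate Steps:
s(A, n) = 6 - A*n
(s(-3, -5)*(-15 - 2) - 1386)*1128 = ((6 - 1*(-3)*(-5))*(-15 - 2) - 1386)*1128 = ((6 - 15)*(-17) - 1386)*1128 = (-9*(-17) - 1386)*1128 = (153 - 1386)*1128 = -1233*1128 = -1390824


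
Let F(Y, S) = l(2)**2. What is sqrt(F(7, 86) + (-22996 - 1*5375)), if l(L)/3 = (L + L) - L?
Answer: I*sqrt(28335) ≈ 168.33*I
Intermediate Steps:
l(L) = 3*L (l(L) = 3*((L + L) - L) = 3*(2*L - L) = 3*L)
F(Y, S) = 36 (F(Y, S) = (3*2)**2 = 6**2 = 36)
sqrt(F(7, 86) + (-22996 - 1*5375)) = sqrt(36 + (-22996 - 1*5375)) = sqrt(36 + (-22996 - 5375)) = sqrt(36 - 28371) = sqrt(-28335) = I*sqrt(28335)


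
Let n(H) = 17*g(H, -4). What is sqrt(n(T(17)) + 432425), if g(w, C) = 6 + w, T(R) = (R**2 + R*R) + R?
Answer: sqrt(442642) ≈ 665.31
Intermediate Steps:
T(R) = R + 2*R**2 (T(R) = (R**2 + R**2) + R = 2*R**2 + R = R + 2*R**2)
n(H) = 102 + 17*H (n(H) = 17*(6 + H) = 102 + 17*H)
sqrt(n(T(17)) + 432425) = sqrt((102 + 17*(17*(1 + 2*17))) + 432425) = sqrt((102 + 17*(17*(1 + 34))) + 432425) = sqrt((102 + 17*(17*35)) + 432425) = sqrt((102 + 17*595) + 432425) = sqrt((102 + 10115) + 432425) = sqrt(10217 + 432425) = sqrt(442642)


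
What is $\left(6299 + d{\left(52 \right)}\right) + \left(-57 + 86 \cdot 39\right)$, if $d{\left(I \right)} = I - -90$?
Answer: $9738$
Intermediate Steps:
$d{\left(I \right)} = 90 + I$ ($d{\left(I \right)} = I + 90 = 90 + I$)
$\left(6299 + d{\left(52 \right)}\right) + \left(-57 + 86 \cdot 39\right) = \left(6299 + \left(90 + 52\right)\right) + \left(-57 + 86 \cdot 39\right) = \left(6299 + 142\right) + \left(-57 + 3354\right) = 6441 + 3297 = 9738$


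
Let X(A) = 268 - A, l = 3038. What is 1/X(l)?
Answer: -1/2770 ≈ -0.00036101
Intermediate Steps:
1/X(l) = 1/(268 - 1*3038) = 1/(268 - 3038) = 1/(-2770) = -1/2770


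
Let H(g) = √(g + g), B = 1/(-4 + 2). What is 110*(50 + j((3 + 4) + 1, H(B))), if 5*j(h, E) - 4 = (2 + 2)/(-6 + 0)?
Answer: 16720/3 ≈ 5573.3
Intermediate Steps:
B = -½ (B = 1/(-2) = -½ ≈ -0.50000)
H(g) = √2*√g (H(g) = √(2*g) = √2*√g)
j(h, E) = ⅔ (j(h, E) = ⅘ + ((2 + 2)/(-6 + 0))/5 = ⅘ + (4/(-6))/5 = ⅘ + (4*(-⅙))/5 = ⅘ + (⅕)*(-⅔) = ⅘ - 2/15 = ⅔)
110*(50 + j((3 + 4) + 1, H(B))) = 110*(50 + ⅔) = 110*(152/3) = 16720/3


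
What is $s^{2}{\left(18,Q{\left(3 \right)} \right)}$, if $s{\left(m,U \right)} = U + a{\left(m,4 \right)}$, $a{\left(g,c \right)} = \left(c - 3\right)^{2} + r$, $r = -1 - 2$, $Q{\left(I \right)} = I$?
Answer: $1$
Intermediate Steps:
$r = -3$
$a{\left(g,c \right)} = -3 + \left(-3 + c\right)^{2}$ ($a{\left(g,c \right)} = \left(c - 3\right)^{2} - 3 = \left(-3 + c\right)^{2} - 3 = -3 + \left(-3 + c\right)^{2}$)
$s{\left(m,U \right)} = -2 + U$ ($s{\left(m,U \right)} = U - \left(3 - \left(-3 + 4\right)^{2}\right) = U - \left(3 - 1^{2}\right) = U + \left(-3 + 1\right) = U - 2 = -2 + U$)
$s^{2}{\left(18,Q{\left(3 \right)} \right)} = \left(-2 + 3\right)^{2} = 1^{2} = 1$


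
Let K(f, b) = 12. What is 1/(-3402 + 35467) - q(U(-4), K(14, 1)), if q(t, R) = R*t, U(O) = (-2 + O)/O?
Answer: -577169/32065 ≈ -18.000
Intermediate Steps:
U(O) = (-2 + O)/O
1/(-3402 + 35467) - q(U(-4), K(14, 1)) = 1/(-3402 + 35467) - 12*(-2 - 4)/(-4) = 1/32065 - 12*(-¼*(-6)) = 1/32065 - 12*3/2 = 1/32065 - 1*18 = 1/32065 - 18 = -577169/32065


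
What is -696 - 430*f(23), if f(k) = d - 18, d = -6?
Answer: 9624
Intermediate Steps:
f(k) = -24 (f(k) = -6 - 18 = -24)
-696 - 430*f(23) = -696 - 430*(-24) = -696 + 10320 = 9624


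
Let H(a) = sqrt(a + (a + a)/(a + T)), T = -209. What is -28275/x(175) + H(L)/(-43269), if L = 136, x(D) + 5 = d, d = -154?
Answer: 9425/53 - 2*sqrt(176222)/3158637 ≈ 177.83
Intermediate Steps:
x(D) = -159 (x(D) = -5 - 154 = -159)
H(a) = sqrt(a + 2*a/(-209 + a)) (H(a) = sqrt(a + (a + a)/(a - 209)) = sqrt(a + (2*a)/(-209 + a)) = sqrt(a + 2*a/(-209 + a)))
-28275/x(175) + H(L)/(-43269) = -28275/(-159) + sqrt(136*(-207 + 136)/(-209 + 136))/(-43269) = -28275*(-1/159) + sqrt(136*(-71)/(-73))*(-1/43269) = 9425/53 + sqrt(136*(-1/73)*(-71))*(-1/43269) = 9425/53 + sqrt(9656/73)*(-1/43269) = 9425/53 + (2*sqrt(176222)/73)*(-1/43269) = 9425/53 - 2*sqrt(176222)/3158637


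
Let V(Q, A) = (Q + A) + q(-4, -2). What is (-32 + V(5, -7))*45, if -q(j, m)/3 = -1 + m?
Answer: -1125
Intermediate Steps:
q(j, m) = 3 - 3*m (q(j, m) = -3*(-1 + m) = 3 - 3*m)
V(Q, A) = 9 + A + Q (V(Q, A) = (Q + A) + (3 - 3*(-2)) = (A + Q) + (3 + 6) = (A + Q) + 9 = 9 + A + Q)
(-32 + V(5, -7))*45 = (-32 + (9 - 7 + 5))*45 = (-32 + 7)*45 = -25*45 = -1125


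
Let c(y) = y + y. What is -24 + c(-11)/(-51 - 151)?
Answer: -2413/101 ≈ -23.891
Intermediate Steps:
c(y) = 2*y
-24 + c(-11)/(-51 - 151) = -24 + (2*(-11))/(-51 - 151) = -24 - 22/(-202) = -24 - 22*(-1/202) = -24 + 11/101 = -2413/101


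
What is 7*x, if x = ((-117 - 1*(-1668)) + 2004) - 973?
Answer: 18074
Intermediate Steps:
x = 2582 (x = ((-117 + 1668) + 2004) - 973 = (1551 + 2004) - 973 = 3555 - 973 = 2582)
7*x = 7*2582 = 18074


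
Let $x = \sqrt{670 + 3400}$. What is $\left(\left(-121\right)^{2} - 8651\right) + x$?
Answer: $5990 + \sqrt{4070} \approx 6053.8$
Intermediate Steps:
$x = \sqrt{4070} \approx 63.797$
$\left(\left(-121\right)^{2} - 8651\right) + x = \left(\left(-121\right)^{2} - 8651\right) + \sqrt{4070} = \left(14641 - 8651\right) + \sqrt{4070} = 5990 + \sqrt{4070}$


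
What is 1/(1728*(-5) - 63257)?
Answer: -1/71897 ≈ -1.3909e-5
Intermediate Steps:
1/(1728*(-5) - 63257) = 1/(-8640 - 63257) = 1/(-71897) = -1/71897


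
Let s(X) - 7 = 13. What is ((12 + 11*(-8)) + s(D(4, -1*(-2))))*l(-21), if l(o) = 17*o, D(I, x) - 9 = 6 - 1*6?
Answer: 19992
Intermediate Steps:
D(I, x) = 9 (D(I, x) = 9 + (6 - 1*6) = 9 + (6 - 6) = 9 + 0 = 9)
s(X) = 20 (s(X) = 7 + 13 = 20)
((12 + 11*(-8)) + s(D(4, -1*(-2))))*l(-21) = ((12 + 11*(-8)) + 20)*(17*(-21)) = ((12 - 88) + 20)*(-357) = (-76 + 20)*(-357) = -56*(-357) = 19992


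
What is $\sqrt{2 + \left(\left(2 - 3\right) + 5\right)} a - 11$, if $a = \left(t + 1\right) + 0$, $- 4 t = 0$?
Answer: $-11 + \sqrt{6} \approx -8.5505$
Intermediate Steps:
$t = 0$ ($t = \left(- \frac{1}{4}\right) 0 = 0$)
$a = 1$ ($a = \left(0 + 1\right) + 0 = 1 + 0 = 1$)
$\sqrt{2 + \left(\left(2 - 3\right) + 5\right)} a - 11 = \sqrt{2 + \left(\left(2 - 3\right) + 5\right)} 1 - 11 = \sqrt{2 + \left(-1 + 5\right)} 1 - 11 = \sqrt{2 + 4} \cdot 1 - 11 = \sqrt{6} \cdot 1 - 11 = \sqrt{6} - 11 = -11 + \sqrt{6}$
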